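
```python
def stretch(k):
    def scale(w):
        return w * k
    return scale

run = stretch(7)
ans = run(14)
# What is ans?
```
98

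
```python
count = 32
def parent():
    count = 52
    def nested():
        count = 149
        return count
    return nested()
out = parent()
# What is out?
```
149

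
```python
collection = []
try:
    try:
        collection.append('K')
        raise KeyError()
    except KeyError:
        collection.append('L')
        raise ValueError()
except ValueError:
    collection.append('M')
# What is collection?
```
['K', 'L', 'M']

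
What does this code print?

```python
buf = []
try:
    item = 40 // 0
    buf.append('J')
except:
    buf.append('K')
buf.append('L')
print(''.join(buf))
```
KL

Exception raised in try, caught by bare except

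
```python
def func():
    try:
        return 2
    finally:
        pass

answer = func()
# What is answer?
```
2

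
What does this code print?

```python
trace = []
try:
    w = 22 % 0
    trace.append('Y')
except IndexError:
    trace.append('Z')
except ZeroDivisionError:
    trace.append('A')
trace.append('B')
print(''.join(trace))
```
AB

ZeroDivisionError is caught by its specific handler, not IndexError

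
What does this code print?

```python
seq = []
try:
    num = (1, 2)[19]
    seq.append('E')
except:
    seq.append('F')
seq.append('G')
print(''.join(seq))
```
FG

Exception raised in try, caught by bare except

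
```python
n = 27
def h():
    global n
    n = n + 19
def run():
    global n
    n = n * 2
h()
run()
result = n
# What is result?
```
92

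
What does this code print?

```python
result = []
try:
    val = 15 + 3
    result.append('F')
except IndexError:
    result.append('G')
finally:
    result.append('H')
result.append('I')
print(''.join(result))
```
FHI

finally runs after normal execution too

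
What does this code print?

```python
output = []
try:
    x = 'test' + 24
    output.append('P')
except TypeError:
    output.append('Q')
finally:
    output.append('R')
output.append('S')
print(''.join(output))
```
QRS

finally always runs, even after exception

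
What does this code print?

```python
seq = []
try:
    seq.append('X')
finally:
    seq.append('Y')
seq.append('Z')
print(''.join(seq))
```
XYZ

try/finally without except, no exception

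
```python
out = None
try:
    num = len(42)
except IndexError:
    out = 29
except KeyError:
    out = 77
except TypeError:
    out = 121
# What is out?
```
121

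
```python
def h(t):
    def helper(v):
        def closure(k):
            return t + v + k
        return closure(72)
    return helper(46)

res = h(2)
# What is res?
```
120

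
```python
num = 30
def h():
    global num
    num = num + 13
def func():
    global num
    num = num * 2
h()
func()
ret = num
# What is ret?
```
86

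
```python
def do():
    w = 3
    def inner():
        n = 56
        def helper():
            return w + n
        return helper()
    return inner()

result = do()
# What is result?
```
59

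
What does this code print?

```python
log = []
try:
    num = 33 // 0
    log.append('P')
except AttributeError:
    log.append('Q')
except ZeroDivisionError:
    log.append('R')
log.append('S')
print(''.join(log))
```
RS

ZeroDivisionError is caught by its specific handler, not AttributeError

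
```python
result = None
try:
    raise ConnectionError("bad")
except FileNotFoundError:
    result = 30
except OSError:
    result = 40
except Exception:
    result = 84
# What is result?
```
40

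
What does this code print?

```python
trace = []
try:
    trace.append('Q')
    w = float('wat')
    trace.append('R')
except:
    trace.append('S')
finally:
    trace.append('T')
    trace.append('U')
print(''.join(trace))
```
QSTU

Code before exception runs, then except, then all of finally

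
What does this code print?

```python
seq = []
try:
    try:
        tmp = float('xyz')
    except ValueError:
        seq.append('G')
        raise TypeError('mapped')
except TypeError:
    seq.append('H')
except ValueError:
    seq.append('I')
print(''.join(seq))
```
GH

New TypeError raised, caught by outer TypeError handler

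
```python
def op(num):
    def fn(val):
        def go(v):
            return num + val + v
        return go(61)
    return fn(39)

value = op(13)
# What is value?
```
113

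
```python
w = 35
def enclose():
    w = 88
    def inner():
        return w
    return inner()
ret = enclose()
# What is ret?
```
88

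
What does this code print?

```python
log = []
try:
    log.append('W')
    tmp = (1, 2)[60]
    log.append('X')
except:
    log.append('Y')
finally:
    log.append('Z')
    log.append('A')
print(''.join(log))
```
WYZA

Code before exception runs, then except, then all of finally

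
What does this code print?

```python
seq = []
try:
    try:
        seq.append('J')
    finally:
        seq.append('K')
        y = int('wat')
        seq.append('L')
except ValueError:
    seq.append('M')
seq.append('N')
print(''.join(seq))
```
JKMN

Exception in inner finally caught by outer except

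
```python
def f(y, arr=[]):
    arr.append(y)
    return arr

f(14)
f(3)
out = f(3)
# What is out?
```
[14, 3, 3]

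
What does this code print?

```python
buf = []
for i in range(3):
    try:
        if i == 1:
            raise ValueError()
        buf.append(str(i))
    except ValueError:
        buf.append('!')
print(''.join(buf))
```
0!2

Exception on i=1 caught, loop continues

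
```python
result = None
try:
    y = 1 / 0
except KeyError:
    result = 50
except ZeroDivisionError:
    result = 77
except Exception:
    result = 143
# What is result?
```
77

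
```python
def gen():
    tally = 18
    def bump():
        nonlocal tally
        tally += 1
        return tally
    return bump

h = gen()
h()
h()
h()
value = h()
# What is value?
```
22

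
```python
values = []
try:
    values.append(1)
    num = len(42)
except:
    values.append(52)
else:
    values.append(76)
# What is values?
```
[1, 52]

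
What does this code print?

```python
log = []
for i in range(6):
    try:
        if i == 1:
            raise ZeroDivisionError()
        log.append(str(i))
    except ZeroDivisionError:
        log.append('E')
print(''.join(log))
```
0E2345

Exception on i=1 caught, loop continues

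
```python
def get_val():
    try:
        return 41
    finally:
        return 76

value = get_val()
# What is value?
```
76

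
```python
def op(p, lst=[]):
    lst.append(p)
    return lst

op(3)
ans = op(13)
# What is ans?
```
[3, 13]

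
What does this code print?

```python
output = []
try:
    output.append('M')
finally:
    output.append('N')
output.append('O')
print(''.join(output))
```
MNO

try/finally without except, no exception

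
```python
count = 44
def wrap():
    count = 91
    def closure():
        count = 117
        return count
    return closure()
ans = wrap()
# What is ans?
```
117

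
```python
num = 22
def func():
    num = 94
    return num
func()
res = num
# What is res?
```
22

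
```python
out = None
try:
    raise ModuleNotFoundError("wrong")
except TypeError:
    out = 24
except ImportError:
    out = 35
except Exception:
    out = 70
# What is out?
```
35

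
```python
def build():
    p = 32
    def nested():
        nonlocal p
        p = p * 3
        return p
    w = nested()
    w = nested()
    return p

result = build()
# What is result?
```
288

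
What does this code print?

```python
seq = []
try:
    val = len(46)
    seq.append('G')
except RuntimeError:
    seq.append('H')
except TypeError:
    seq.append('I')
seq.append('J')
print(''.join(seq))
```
IJ

TypeError is caught by its specific handler, not RuntimeError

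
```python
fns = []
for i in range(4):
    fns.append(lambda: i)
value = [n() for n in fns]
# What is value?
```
[3, 3, 3, 3]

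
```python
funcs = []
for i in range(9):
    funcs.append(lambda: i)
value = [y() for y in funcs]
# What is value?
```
[8, 8, 8, 8, 8, 8, 8, 8, 8]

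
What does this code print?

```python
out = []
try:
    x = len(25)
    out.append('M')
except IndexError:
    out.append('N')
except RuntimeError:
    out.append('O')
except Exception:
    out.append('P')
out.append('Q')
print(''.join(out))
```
PQ

TypeError not specifically caught, falls to Exception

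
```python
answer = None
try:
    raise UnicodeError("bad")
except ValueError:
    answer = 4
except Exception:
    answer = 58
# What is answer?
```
4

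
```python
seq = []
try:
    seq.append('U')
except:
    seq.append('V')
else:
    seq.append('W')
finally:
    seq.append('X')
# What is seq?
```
['U', 'W', 'X']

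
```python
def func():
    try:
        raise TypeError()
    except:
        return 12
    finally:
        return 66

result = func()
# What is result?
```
66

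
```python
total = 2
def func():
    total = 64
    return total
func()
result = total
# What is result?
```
2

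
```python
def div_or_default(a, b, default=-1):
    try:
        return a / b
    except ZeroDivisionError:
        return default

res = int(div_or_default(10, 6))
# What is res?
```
1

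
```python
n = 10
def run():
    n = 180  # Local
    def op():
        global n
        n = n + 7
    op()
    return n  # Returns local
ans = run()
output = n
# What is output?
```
17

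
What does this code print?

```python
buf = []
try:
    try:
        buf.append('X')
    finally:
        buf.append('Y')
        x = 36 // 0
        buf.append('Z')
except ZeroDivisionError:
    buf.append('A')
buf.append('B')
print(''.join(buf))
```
XYAB

Exception in inner finally caught by outer except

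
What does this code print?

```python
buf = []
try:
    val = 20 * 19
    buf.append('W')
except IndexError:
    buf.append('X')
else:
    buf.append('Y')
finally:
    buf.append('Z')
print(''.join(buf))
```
WYZ

else runs before finally when no exception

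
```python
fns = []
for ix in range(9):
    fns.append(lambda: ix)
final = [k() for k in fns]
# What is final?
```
[8, 8, 8, 8, 8, 8, 8, 8, 8]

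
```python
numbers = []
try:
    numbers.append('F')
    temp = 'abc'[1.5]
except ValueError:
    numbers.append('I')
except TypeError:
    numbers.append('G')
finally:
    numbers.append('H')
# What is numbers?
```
['F', 'G', 'H']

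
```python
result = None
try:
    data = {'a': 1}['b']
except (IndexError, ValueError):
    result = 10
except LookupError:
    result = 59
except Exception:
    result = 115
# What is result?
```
59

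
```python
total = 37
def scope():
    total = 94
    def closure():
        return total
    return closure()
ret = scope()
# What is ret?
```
94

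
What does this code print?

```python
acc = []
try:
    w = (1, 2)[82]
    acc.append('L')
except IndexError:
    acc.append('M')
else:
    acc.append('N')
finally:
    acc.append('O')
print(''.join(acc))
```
MO

Exception: except runs, else skipped, finally runs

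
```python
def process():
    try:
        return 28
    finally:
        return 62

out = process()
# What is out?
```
62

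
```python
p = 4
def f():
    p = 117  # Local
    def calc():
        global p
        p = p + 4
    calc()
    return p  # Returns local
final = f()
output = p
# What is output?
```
8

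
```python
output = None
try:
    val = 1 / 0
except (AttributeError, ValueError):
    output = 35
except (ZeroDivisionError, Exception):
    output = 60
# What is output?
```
60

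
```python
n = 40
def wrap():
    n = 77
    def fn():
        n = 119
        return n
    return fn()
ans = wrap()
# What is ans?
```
119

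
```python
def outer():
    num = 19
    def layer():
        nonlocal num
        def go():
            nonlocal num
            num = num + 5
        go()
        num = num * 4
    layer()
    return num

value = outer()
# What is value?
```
96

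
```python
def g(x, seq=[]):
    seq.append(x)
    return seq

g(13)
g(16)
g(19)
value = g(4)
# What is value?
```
[13, 16, 19, 4]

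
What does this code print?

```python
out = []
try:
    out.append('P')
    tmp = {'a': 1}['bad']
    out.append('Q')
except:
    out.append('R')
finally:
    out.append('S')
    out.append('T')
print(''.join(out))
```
PRST

Code before exception runs, then except, then all of finally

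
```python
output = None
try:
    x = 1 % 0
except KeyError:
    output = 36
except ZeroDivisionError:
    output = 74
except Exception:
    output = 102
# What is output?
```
74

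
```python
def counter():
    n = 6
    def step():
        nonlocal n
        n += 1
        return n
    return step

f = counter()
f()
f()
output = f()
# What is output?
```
9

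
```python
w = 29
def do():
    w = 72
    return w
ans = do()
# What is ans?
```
72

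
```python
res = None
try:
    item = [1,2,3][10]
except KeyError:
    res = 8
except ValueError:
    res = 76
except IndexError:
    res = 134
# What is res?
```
134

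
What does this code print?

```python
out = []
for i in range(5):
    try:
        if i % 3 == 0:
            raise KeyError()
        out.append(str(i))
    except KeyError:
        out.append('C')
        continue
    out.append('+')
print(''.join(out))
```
C1+2+C4+

continue in except skips rest of loop body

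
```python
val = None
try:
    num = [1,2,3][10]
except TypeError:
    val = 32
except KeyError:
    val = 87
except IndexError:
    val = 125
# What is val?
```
125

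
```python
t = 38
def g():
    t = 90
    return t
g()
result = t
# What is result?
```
38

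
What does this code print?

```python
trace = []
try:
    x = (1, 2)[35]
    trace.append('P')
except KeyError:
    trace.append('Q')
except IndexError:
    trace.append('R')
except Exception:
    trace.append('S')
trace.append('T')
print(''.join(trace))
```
RT

IndexError matches before generic Exception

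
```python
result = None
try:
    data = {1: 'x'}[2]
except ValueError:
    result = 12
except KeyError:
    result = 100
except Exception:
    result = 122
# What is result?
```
100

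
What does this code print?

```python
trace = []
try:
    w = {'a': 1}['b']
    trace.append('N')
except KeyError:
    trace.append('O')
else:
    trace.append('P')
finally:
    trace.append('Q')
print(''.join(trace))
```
OQ

Exception: except runs, else skipped, finally runs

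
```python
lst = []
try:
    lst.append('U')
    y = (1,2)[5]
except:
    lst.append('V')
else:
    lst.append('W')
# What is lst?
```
['U', 'V']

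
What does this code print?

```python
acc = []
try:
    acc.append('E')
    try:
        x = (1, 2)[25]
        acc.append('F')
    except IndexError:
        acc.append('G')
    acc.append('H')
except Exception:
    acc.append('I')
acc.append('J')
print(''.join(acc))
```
EGHJ

Inner exception caught by inner handler, outer continues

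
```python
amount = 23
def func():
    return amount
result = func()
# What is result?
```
23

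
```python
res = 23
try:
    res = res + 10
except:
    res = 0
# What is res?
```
33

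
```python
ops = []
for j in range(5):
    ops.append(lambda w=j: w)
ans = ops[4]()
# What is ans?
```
4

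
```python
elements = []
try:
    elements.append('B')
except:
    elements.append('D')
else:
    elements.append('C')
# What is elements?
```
['B', 'C']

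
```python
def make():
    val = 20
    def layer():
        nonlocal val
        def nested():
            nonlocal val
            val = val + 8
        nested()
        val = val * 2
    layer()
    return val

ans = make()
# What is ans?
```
56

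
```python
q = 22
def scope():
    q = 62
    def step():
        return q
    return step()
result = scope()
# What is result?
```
62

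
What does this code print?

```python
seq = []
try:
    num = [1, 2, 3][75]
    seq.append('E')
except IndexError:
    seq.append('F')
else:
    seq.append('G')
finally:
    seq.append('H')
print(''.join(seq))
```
FH

Exception: except runs, else skipped, finally runs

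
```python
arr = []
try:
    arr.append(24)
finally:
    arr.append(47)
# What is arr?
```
[24, 47]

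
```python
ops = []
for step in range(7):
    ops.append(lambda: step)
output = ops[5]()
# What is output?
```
6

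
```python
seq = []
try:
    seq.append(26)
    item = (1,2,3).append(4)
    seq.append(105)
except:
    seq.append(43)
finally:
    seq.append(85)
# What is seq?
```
[26, 43, 85]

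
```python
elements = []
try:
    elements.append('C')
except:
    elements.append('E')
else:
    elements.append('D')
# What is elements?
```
['C', 'D']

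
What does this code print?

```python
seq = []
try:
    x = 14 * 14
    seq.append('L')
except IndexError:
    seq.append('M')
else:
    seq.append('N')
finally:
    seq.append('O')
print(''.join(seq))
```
LNO

else runs before finally when no exception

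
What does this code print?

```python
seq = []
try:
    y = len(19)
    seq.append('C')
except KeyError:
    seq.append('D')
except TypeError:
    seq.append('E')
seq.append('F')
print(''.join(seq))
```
EF

TypeError is caught by its specific handler, not KeyError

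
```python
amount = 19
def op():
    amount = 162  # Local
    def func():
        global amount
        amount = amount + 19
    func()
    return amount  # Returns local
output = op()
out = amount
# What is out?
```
38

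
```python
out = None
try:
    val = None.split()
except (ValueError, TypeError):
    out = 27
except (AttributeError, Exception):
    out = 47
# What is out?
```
47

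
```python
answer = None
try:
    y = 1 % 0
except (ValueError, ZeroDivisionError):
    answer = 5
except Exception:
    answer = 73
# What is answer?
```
5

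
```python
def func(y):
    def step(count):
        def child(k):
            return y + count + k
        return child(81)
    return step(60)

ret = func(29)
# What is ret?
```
170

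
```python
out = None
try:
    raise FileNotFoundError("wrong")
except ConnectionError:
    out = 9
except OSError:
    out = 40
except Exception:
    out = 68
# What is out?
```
40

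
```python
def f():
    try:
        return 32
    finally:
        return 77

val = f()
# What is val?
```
77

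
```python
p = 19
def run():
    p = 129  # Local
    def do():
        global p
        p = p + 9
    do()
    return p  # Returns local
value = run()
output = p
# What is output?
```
28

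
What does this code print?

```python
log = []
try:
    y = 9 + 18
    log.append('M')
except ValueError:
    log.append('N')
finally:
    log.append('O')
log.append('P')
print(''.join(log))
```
MOP

finally runs after normal execution too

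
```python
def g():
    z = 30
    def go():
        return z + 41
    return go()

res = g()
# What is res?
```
71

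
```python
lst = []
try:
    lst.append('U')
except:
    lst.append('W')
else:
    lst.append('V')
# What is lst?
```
['U', 'V']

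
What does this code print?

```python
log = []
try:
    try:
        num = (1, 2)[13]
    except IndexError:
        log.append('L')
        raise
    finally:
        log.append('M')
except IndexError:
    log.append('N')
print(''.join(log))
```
LMN

finally runs before re-raised exception propagates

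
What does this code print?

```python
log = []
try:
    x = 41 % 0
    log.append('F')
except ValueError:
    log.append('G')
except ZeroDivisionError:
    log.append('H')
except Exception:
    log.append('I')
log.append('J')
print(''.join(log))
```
HJ

ZeroDivisionError matches before generic Exception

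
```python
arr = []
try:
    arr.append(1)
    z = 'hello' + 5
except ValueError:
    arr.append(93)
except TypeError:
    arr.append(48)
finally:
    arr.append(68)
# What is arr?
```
[1, 48, 68]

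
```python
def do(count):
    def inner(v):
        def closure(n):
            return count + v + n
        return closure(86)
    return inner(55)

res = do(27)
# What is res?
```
168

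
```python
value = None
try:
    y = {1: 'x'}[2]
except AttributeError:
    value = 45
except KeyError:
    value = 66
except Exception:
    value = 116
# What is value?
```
66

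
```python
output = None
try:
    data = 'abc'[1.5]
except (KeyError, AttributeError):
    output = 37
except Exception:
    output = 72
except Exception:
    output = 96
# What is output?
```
72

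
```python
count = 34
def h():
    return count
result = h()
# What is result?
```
34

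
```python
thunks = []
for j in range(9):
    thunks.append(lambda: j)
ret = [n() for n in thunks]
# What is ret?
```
[8, 8, 8, 8, 8, 8, 8, 8, 8]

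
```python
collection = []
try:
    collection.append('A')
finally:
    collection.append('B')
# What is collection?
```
['A', 'B']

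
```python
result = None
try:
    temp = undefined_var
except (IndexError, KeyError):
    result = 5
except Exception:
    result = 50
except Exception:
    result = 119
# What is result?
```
50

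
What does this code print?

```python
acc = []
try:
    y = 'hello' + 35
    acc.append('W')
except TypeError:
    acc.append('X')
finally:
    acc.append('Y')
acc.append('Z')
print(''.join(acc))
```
XYZ

finally always runs, even after exception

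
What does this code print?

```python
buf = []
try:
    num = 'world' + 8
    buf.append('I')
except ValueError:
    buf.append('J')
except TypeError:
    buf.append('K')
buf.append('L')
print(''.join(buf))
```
KL

TypeError is caught by its specific handler, not ValueError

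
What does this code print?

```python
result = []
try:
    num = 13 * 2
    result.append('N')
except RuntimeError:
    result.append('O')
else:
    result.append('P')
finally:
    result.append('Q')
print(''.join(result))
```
NPQ

else runs before finally when no exception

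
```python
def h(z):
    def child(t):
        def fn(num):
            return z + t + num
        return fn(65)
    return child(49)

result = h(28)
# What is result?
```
142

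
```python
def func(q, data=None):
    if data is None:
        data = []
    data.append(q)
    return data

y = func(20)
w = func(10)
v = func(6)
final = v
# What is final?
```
[6]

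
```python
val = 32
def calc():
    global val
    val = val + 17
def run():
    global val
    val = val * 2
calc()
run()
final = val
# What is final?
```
98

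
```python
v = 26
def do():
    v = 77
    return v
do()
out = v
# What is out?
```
26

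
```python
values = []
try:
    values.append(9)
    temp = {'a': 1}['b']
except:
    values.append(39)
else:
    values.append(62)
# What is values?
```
[9, 39]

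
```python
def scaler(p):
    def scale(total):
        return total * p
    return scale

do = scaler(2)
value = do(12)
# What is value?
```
24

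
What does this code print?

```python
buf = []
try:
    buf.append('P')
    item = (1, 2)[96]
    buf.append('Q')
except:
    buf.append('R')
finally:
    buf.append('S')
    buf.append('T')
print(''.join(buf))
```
PRST

Code before exception runs, then except, then all of finally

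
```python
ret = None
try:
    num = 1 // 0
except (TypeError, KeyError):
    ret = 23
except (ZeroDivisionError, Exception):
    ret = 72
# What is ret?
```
72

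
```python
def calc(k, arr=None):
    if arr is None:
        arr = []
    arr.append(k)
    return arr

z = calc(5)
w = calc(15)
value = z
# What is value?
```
[5]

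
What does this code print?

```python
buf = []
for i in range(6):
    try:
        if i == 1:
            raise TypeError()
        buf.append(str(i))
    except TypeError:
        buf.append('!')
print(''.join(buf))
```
0!2345

Exception on i=1 caught, loop continues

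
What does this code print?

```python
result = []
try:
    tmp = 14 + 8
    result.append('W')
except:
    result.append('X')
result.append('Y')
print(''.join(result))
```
WY

No exception, try block completes normally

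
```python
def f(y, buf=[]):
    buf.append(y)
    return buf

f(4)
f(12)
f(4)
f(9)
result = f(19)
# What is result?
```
[4, 12, 4, 9, 19]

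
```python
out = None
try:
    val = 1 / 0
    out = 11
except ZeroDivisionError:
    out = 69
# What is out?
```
69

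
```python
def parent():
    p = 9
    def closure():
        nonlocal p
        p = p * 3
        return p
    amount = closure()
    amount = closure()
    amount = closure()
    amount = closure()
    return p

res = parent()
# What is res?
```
729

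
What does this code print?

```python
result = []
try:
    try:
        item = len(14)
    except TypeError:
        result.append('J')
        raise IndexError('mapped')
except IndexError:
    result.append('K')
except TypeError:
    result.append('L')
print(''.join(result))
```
JK

New IndexError raised, caught by outer IndexError handler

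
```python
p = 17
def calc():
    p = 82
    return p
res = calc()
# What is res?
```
82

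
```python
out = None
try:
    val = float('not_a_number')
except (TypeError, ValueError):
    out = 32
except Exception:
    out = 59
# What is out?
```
32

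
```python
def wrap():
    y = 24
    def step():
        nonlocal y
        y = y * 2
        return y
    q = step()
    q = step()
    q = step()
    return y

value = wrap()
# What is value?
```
192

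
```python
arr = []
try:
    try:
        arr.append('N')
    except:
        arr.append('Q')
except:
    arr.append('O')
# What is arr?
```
['N']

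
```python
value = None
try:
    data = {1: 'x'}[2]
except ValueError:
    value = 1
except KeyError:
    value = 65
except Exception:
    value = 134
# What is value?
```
65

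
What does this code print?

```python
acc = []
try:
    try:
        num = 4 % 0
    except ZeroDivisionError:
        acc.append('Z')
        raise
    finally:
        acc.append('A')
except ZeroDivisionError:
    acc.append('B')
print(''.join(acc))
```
ZAB

finally runs before re-raised exception propagates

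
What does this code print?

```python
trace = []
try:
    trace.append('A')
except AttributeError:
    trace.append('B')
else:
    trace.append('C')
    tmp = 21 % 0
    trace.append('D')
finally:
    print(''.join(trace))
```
AC

Try succeeds, else appends 'C', ZeroDivisionError in else is uncaught, finally prints before exception propagates ('D' never appended)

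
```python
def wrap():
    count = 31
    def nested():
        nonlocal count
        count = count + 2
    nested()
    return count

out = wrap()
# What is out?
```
33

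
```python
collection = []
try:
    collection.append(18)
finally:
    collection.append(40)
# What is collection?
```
[18, 40]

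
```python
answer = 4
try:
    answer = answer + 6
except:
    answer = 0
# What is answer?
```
10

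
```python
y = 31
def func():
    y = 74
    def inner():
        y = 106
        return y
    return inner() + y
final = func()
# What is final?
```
180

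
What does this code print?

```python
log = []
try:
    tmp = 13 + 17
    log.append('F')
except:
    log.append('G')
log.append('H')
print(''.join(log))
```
FH

No exception, try block completes normally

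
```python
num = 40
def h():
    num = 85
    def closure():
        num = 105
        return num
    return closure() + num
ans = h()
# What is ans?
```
190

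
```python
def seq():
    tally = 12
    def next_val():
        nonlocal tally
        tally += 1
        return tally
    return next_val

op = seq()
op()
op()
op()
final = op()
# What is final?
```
16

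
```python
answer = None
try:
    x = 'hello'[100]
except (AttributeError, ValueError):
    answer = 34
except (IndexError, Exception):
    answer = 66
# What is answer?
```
66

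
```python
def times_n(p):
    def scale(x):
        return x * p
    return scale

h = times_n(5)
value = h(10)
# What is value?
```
50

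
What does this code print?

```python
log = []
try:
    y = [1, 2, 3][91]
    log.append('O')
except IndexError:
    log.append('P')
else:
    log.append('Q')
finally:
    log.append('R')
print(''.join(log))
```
PR

Exception: except runs, else skipped, finally runs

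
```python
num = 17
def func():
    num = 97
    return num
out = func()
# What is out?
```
97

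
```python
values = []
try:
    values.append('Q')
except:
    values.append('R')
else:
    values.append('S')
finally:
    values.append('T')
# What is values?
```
['Q', 'S', 'T']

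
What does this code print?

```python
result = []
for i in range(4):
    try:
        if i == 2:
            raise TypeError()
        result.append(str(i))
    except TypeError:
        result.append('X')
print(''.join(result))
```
01X3

Exception on i=2 caught, loop continues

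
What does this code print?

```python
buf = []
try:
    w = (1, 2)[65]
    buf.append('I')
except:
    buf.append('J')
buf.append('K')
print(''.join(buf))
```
JK

Exception raised in try, caught by bare except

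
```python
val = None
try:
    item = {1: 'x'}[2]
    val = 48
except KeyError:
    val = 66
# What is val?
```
66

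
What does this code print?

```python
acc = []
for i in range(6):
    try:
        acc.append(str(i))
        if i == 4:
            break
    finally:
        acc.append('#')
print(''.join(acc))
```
0#1#2#3#4#

finally runs even when breaking out of loop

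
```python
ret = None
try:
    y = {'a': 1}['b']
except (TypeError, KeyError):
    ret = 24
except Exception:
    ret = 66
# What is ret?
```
24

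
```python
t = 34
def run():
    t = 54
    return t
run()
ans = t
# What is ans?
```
34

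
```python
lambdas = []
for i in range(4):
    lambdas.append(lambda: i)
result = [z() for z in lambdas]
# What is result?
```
[3, 3, 3, 3]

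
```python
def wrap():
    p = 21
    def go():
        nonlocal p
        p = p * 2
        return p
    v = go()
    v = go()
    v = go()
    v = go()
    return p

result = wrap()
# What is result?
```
336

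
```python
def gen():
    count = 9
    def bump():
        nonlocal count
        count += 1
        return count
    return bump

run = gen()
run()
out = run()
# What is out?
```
11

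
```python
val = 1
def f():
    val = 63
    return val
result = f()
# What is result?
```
63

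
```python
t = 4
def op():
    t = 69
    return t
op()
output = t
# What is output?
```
4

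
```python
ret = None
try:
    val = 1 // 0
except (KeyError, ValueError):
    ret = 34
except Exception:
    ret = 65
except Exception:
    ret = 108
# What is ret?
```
65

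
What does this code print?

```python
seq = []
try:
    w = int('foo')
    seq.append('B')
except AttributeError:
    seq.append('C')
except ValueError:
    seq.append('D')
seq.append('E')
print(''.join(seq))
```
DE

ValueError is caught by its specific handler, not AttributeError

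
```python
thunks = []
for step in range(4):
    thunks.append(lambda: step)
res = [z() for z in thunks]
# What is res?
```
[3, 3, 3, 3]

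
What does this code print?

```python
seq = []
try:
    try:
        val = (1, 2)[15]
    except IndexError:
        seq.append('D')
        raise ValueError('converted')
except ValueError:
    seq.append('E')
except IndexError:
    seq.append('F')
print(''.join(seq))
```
DE

New ValueError raised, caught by outer ValueError handler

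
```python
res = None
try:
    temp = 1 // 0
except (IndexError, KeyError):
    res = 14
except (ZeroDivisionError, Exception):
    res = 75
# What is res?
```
75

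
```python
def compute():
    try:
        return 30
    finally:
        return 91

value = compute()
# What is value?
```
91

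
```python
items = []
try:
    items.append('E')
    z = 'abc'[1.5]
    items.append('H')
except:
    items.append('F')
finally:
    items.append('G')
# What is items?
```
['E', 'F', 'G']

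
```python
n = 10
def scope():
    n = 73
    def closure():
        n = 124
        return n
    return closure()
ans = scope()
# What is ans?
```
124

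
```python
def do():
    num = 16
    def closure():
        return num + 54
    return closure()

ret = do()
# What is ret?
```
70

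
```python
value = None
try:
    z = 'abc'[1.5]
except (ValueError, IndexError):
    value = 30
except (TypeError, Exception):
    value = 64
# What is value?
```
64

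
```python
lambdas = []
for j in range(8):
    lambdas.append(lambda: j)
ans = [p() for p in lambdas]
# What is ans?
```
[7, 7, 7, 7, 7, 7, 7, 7]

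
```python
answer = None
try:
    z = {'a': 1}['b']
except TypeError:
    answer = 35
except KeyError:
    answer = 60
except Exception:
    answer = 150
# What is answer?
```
60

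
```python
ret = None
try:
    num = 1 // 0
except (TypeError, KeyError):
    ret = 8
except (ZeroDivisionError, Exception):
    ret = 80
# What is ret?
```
80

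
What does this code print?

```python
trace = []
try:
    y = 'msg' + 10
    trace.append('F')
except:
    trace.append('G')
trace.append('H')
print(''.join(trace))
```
GH

Exception raised in try, caught by bare except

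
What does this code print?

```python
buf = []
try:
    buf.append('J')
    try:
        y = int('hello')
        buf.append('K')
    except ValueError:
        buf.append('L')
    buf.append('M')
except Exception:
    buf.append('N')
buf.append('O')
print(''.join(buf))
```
JLMO

Inner exception caught by inner handler, outer continues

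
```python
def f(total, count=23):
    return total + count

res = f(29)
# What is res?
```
52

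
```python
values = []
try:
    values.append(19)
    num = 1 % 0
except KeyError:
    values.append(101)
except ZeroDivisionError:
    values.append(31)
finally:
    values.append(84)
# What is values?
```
[19, 31, 84]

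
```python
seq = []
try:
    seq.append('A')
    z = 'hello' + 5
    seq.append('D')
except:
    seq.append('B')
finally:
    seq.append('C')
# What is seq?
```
['A', 'B', 'C']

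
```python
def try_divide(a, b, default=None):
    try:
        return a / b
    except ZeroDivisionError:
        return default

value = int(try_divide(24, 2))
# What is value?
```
12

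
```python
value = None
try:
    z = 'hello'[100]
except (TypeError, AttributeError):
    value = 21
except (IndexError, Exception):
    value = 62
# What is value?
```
62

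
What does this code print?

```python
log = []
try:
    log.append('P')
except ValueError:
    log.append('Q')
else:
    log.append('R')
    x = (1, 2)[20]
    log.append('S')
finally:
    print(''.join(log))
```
PR

Try succeeds, else appends 'R', IndexError in else is uncaught, finally prints before exception propagates ('S' never appended)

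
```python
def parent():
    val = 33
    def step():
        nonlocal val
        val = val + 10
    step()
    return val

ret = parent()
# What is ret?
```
43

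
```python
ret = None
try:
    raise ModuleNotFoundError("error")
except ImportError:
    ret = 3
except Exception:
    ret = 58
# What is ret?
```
3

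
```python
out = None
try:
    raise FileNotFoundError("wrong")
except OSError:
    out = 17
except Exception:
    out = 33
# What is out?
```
17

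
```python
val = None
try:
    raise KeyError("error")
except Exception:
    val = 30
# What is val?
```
30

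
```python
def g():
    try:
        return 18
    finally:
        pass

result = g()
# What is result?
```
18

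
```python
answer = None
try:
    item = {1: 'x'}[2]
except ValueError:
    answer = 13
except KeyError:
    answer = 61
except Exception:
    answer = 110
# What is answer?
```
61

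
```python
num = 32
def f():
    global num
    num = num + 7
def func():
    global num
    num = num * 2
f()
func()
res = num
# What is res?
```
78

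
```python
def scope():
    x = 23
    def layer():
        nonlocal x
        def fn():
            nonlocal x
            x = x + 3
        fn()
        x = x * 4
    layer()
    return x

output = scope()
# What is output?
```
104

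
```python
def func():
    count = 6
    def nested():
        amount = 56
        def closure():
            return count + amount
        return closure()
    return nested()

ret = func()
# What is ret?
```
62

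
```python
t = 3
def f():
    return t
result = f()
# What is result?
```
3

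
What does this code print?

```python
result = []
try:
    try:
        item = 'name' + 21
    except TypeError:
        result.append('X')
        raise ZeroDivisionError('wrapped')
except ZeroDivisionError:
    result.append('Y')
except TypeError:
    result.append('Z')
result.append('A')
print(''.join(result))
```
XYA

ZeroDivisionError raised and caught, original TypeError not re-raised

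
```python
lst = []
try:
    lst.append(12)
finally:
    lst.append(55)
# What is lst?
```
[12, 55]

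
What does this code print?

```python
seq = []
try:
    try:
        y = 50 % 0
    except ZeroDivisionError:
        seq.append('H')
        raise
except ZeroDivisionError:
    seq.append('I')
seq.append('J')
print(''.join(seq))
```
HIJ

raise without argument re-raises current exception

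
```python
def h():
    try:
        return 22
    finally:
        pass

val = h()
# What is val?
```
22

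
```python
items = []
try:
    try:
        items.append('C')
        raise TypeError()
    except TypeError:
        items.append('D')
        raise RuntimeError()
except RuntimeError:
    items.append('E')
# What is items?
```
['C', 'D', 'E']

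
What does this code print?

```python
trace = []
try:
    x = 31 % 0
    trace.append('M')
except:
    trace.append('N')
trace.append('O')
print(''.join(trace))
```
NO

Exception raised in try, caught by bare except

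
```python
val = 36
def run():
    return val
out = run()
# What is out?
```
36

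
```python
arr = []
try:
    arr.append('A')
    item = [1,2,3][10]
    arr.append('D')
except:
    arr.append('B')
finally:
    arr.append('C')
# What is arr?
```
['A', 'B', 'C']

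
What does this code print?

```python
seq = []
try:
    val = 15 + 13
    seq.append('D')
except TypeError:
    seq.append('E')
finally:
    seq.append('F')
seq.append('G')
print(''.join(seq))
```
DFG

finally runs after normal execution too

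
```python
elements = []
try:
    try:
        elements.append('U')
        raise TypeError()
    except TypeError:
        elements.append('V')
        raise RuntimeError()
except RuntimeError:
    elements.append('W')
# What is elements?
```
['U', 'V', 'W']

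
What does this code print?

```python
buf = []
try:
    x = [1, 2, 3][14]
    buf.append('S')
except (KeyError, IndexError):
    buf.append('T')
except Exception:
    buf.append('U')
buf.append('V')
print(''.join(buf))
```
TV

IndexError matches tuple containing it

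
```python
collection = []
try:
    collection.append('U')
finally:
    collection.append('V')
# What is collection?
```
['U', 'V']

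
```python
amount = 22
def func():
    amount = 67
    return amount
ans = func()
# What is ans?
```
67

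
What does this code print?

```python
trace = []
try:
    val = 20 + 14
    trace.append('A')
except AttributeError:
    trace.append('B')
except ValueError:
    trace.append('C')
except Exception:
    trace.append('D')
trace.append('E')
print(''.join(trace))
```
AE

No exception, try block completes normally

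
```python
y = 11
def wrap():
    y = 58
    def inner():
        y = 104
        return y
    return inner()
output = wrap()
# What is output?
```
104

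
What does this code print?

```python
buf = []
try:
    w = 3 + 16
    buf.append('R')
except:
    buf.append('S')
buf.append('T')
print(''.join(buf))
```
RT

No exception, try block completes normally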